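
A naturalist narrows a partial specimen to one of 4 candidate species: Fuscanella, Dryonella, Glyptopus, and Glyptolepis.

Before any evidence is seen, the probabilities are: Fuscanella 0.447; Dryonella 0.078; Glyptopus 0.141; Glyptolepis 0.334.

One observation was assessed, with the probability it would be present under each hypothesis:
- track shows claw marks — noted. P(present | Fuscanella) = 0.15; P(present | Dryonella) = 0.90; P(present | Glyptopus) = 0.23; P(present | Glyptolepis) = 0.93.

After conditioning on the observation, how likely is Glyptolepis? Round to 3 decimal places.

By Bayes' rule, the unnormalized weight for each hypothesis is prior × likelihood:
  Fuscanella: 0.447 × 0.15 = 0.06705
  Dryonella: 0.078 × 0.90 = 0.0702
  Glyptopus: 0.141 × 0.23 = 0.03243
  Glyptolepis: 0.334 × 0.93 = 0.31062
Marginal likelihood of the evidence = 0.4803.
P(Glyptolepis | evidence) = 0.31062 / 0.4803 ≈ 0.647.

0.647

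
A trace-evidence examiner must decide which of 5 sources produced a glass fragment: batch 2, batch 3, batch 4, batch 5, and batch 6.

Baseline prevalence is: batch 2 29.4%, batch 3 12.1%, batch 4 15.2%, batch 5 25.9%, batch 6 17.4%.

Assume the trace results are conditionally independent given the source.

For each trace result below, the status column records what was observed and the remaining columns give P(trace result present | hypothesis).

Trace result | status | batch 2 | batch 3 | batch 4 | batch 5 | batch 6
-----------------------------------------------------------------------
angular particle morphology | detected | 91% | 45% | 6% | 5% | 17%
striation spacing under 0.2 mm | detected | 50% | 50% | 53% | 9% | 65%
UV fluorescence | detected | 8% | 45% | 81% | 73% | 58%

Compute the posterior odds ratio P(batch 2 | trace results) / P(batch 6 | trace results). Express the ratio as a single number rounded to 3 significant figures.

0.960

Posterior odds equal prior odds times the likelihood ratio; only the two competing hypotheses matter.
  batch 2: 0.294 × 0.91 × 0.50 × 0.08 = 0.010702
  batch 6: 0.174 × 0.17 × 0.65 × 0.58 = 0.011152
Posterior odds = 0.010702 / 0.011152 ≈ 0.960.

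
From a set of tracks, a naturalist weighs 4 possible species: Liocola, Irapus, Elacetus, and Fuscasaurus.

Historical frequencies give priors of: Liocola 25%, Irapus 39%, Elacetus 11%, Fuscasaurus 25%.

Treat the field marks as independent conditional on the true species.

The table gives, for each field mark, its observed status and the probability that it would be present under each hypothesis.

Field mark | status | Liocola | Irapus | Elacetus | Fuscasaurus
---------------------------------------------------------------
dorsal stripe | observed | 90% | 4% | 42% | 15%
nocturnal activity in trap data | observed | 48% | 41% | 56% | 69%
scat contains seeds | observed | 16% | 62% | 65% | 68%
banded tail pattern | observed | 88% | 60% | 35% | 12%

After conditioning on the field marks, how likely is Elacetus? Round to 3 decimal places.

0.230

By Bayes' rule with conditional independence, the unnormalized weight for each hypothesis is prior × ∏ likelihoods:
  Liocola: 0.25 × 0.90 × 0.48 × 0.16 × 0.88 = 0.015206
  Irapus: 0.39 × 0.04 × 0.41 × 0.62 × 0.60 = 0.0023793
  Elacetus: 0.11 × 0.42 × 0.56 × 0.65 × 0.35 = 0.0058859
  Fuscasaurus: 0.25 × 0.15 × 0.69 × 0.68 × 0.12 = 0.0021114
The unnormalized weights sum to 0.025583.
P(Elacetus | evidence) = 0.0058859 / 0.025583 ≈ 0.230.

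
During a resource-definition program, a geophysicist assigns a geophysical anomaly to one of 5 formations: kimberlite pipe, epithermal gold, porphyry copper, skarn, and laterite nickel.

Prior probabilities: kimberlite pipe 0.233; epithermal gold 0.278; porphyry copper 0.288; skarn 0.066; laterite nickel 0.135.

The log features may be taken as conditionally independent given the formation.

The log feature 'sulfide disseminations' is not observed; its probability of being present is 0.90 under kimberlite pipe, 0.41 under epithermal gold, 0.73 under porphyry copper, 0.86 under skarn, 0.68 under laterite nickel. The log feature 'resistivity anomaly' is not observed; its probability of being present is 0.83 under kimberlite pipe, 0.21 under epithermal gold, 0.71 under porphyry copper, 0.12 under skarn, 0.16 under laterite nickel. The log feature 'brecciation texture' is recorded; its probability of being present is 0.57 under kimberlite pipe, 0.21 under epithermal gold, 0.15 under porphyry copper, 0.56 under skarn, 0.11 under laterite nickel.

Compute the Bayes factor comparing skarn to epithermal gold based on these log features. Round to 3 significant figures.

0.705

Take the product of per-log feature likelihoods under each hypothesis (using 1 − P(present | H) for each absent log feature), then divide.
  skarn: (1 − 0.86) × (1 − 0.12) × 0.56 = 0.068992
  epithermal gold: (1 − 0.41) × (1 − 0.21) × 0.21 = 0.097881
Bayes factor = 0.068992 / 0.097881 ≈ 0.705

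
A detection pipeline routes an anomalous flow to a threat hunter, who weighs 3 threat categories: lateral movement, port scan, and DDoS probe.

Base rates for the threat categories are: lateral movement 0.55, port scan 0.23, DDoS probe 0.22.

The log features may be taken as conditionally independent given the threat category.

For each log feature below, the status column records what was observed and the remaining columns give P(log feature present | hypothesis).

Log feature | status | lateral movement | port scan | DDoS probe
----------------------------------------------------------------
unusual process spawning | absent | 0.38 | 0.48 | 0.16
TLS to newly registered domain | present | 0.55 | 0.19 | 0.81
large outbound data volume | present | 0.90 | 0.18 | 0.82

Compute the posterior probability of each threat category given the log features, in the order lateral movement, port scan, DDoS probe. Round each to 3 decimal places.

Multiply each prior by the joint likelihood of the log feature pattern (using 1 − P(present | H) for each absent log feature):
  lateral movement: 0.55 × (1 − 0.38) × 0.55 × 0.90 = 0.1688
  port scan: 0.23 × (1 − 0.48) × 0.19 × 0.18 = 0.0040903
  DDoS probe: 0.22 × (1 − 0.16) × 0.81 × 0.82 = 0.12274
Normalizing constant Z = 0.1688 + 0.0040903 + 0.12274 = 0.29563.
P(lateral movement | evidence) = 0.1688 / 0.29563 ≈ 0.571
P(port scan | evidence) = 0.0040903 / 0.29563 ≈ 0.014
P(DDoS probe | evidence) = 0.12274 / 0.29563 ≈ 0.415

0.571, 0.014, 0.415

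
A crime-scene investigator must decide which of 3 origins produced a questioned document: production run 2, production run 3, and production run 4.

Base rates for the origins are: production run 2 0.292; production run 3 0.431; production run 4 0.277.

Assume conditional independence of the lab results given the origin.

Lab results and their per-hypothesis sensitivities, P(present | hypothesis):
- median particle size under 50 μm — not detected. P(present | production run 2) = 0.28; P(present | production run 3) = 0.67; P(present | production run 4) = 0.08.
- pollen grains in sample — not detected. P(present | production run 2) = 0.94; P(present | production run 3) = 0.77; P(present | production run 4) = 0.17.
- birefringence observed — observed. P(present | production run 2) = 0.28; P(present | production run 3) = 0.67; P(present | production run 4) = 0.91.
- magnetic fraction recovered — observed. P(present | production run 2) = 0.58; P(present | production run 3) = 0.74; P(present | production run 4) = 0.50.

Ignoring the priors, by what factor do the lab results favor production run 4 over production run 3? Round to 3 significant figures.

The Bayes factor is the ratio of the joint likelihoods of the lab result pattern under the two hypotheses (using 1 − P(present | H) for each absent lab result).
  production run 4: (1 − 0.08) × (1 − 0.17) × 0.91 × 0.50 = 0.34744
  production run 3: (1 − 0.67) × (1 − 0.77) × 0.67 × 0.74 = 0.037631
Bayes factor = 0.34744 / 0.037631 ≈ 9.23

9.23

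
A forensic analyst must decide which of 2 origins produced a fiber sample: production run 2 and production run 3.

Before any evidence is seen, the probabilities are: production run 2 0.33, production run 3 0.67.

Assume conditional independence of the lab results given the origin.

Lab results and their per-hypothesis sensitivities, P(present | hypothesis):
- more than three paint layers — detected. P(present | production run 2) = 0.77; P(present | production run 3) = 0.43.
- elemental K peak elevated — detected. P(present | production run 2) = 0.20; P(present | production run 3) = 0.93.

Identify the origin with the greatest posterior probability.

production run 3

For each hypothesis, the unnormalized posterior weight is prior × product of the lab result likelihoods:
  production run 2: 0.33 × 0.77 × 0.20 = 0.05082
  production run 3: 0.67 × 0.43 × 0.93 = 0.26793
The unnormalized weights sum to 0.31875.
P(production run 2 | evidence) ≈ 0.05082 / 0.31875 ≈ 0.159
P(production run 3 | evidence) ≈ 0.26793 / 0.31875 ≈ 0.841
The largest is 0.841, so production run 3 is most probable.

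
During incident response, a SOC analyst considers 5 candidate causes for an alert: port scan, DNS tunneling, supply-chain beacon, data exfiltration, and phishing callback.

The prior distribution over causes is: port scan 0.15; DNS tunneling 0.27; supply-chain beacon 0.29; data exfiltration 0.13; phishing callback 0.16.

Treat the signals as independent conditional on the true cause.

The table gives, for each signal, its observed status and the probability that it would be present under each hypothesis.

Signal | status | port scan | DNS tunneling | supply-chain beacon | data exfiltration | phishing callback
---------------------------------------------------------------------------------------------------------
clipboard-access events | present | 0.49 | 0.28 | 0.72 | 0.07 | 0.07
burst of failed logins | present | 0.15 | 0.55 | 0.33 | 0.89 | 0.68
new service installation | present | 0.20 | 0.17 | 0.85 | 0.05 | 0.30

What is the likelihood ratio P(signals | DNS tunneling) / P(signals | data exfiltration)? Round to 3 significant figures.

8.40

The Bayes factor is the ratio of the joint likelihoods of the signal pattern under the two hypotheses.
  DNS tunneling: 0.28 × 0.55 × 0.17 = 0.02618
  data exfiltration: 0.07 × 0.89 × 0.05 = 0.003115
Bayes factor = 0.02618 / 0.003115 ≈ 8.40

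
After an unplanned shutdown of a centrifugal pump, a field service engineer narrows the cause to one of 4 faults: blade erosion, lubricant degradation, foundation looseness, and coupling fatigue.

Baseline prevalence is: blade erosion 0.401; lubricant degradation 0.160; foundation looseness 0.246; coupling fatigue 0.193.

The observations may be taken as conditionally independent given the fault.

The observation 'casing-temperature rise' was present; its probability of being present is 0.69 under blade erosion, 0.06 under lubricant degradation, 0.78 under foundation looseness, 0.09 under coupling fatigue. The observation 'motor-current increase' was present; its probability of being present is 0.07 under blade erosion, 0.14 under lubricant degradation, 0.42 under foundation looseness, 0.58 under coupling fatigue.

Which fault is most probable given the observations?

foundation looseness

For each hypothesis, the unnormalized posterior weight is prior × product of the observation likelihoods:
  blade erosion: 0.401 × 0.69 × 0.07 = 0.019368
  lubricant degradation: 0.160 × 0.06 × 0.14 = 0.001344
  foundation looseness: 0.246 × 0.78 × 0.42 = 0.08059
  coupling fatigue: 0.193 × 0.09 × 0.58 = 0.010075
Marginal likelihood of the evidence = 0.11138.
P(blade erosion | evidence) ≈ 0.019368 / 0.11138 ≈ 0.174
P(lubricant degradation | evidence) ≈ 0.001344 / 0.11138 ≈ 0.012
P(foundation looseness | evidence) ≈ 0.08059 / 0.11138 ≈ 0.724
P(coupling fatigue | evidence) ≈ 0.010075 / 0.11138 ≈ 0.090
The largest is 0.724, so foundation looseness is most probable.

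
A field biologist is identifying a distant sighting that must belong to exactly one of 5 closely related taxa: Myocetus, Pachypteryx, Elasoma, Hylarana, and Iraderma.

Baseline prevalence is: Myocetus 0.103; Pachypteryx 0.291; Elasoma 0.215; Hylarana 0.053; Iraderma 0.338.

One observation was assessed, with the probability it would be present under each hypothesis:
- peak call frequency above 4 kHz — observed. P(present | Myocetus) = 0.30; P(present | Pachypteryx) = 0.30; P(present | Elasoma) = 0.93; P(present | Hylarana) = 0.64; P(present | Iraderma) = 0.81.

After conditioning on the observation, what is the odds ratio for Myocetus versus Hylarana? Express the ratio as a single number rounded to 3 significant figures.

0.911

Unnormalized posterior weight (prior times the observation likelihood) for each of the two hypotheses:
  Myocetus: 0.103 × 0.30 = 0.0309
  Hylarana: 0.053 × 0.64 = 0.03392
Odds(Myocetus : Hylarana) = 0.0309 / 0.03392 ≈ 0.911.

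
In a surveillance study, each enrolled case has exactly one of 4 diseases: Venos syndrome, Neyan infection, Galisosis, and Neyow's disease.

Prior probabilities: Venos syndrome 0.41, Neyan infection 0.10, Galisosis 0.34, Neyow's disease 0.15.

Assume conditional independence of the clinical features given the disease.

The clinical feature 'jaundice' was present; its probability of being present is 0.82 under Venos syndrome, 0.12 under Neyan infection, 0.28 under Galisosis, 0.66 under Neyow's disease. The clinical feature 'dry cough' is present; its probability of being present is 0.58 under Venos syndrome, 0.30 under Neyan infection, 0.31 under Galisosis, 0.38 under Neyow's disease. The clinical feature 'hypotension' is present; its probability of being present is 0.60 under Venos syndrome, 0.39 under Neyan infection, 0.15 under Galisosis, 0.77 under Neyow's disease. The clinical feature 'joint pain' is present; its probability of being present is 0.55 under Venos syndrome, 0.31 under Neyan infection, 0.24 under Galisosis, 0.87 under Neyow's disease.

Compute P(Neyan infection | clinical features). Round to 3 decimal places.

Multiply each prior by the joint likelihood of the clinical feature pattern:
  Venos syndrome: 0.41 × 0.82 × 0.58 × 0.60 × 0.55 = 0.064349
  Neyan infection: 0.10 × 0.12 × 0.30 × 0.39 × 0.31 = 0.00043524
  Galisosis: 0.34 × 0.28 × 0.31 × 0.15 × 0.24 = 0.0010624
  Neyow's disease: 0.15 × 0.66 × 0.38 × 0.77 × 0.87 = 0.025202
Marginal likelihood of the evidence = 0.091048.
P(Neyan infection | evidence) = 0.00043524 / 0.091048 ≈ 0.005.

0.005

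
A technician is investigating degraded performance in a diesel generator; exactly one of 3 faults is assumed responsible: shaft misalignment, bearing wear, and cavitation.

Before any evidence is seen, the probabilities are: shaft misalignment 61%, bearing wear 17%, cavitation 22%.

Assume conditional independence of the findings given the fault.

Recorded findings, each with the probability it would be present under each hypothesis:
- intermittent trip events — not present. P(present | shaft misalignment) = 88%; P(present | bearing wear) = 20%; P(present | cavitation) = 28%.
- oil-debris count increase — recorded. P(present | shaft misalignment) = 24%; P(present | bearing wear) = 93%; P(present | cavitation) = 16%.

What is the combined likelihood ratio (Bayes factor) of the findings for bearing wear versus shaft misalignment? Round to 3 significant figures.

25.8

Take the product of per-finding likelihoods under each hypothesis (using 1 − P(present | H) for each absent finding), then divide.
  bearing wear: (1 − 0.20) × 0.93 = 0.744
  shaft misalignment: (1 − 0.88) × 0.24 = 0.0288
Bayes factor = 0.744 / 0.0288 ≈ 25.8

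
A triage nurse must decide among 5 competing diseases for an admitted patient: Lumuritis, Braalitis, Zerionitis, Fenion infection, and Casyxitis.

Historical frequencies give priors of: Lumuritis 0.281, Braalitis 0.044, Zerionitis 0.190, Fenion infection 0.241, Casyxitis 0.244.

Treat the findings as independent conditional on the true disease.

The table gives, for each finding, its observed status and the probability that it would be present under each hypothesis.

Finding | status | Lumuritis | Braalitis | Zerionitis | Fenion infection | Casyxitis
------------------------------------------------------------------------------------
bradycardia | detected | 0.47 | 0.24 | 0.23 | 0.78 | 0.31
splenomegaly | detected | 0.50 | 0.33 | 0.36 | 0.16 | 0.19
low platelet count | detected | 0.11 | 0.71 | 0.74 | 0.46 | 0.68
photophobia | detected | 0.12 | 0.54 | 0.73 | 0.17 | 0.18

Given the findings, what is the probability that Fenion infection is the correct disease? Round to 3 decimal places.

0.159

By Bayes' rule with conditional independence, the unnormalized weight for each hypothesis is prior × ∏ likelihoods:
  Lumuritis: 0.281 × 0.47 × 0.50 × 0.11 × 0.12 = 0.00087166
  Braalitis: 0.044 × 0.24 × 0.33 × 0.71 × 0.54 = 0.0013361
  Zerionitis: 0.190 × 0.23 × 0.36 × 0.74 × 0.73 = 0.0084984
  Fenion infection: 0.241 × 0.78 × 0.16 × 0.46 × 0.17 = 0.002352
  Casyxitis: 0.244 × 0.31 × 0.19 × 0.68 × 0.18 = 0.0017591
Marginal likelihood of the evidence = 0.014817.
P(Fenion infection | evidence) = 0.002352 / 0.014817 ≈ 0.159.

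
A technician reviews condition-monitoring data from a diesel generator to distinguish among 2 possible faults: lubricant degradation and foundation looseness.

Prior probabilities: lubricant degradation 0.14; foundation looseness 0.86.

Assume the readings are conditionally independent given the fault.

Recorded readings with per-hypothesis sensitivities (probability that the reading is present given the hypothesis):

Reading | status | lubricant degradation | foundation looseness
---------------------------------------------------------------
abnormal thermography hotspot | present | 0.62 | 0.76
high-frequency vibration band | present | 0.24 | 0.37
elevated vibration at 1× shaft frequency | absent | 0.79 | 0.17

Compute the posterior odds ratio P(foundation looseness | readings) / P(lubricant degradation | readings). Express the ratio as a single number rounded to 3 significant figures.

Posterior odds equal prior odds times the likelihood ratio; only the two competing hypotheses matter (using 1 − P(present | H) for each absent reading).
  foundation looseness: 0.86 × 0.76 × 0.37 × (1 − 0.17) = 0.20072
  lubricant degradation: 0.14 × 0.62 × 0.24 × (1 − 0.79) = 0.0043747
Posterior odds = 0.20072 / 0.0043747 ≈ 45.9.

45.9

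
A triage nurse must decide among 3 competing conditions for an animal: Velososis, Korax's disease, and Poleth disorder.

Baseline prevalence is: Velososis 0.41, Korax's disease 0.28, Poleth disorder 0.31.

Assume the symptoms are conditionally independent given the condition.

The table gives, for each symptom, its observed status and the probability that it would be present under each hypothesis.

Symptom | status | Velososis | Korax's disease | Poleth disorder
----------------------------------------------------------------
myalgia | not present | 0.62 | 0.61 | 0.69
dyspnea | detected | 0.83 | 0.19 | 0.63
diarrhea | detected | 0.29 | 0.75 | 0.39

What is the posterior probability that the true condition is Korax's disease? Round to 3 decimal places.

Multiply each prior by the joint likelihood of the symptom pattern (using 1 − P(present | H) for each absent symptom):
  Velososis: 0.41 × (1 − 0.62) × 0.83 × 0.29 = 0.037501
  Korax's disease: 0.28 × (1 − 0.61) × 0.19 × 0.75 = 0.015561
  Poleth disorder: 0.31 × (1 − 0.69) × 0.63 × 0.39 = 0.023612
The unnormalized weights sum to 0.076674.
P(Korax's disease | evidence) = 0.015561 / 0.076674 ≈ 0.203.

0.203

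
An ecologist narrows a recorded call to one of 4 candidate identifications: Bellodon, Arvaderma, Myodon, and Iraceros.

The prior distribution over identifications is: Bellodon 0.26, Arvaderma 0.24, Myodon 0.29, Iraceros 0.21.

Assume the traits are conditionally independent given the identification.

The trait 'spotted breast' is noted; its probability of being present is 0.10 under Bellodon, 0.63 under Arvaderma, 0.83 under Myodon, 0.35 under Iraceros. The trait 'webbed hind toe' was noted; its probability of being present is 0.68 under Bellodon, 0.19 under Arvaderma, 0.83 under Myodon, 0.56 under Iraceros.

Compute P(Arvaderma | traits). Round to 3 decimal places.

By Bayes' rule with conditional independence, the unnormalized weight for each hypothesis is prior × ∏ likelihoods:
  Bellodon: 0.26 × 0.10 × 0.68 = 0.01768
  Arvaderma: 0.24 × 0.63 × 0.19 = 0.028728
  Myodon: 0.29 × 0.83 × 0.83 = 0.19978
  Iraceros: 0.21 × 0.35 × 0.56 = 0.04116
Normalizing constant Z = 0.01768 + 0.028728 + 0.19978 + 0.04116 = 0.28735.
P(Arvaderma | evidence) = 0.028728 / 0.28735 ≈ 0.100.

0.100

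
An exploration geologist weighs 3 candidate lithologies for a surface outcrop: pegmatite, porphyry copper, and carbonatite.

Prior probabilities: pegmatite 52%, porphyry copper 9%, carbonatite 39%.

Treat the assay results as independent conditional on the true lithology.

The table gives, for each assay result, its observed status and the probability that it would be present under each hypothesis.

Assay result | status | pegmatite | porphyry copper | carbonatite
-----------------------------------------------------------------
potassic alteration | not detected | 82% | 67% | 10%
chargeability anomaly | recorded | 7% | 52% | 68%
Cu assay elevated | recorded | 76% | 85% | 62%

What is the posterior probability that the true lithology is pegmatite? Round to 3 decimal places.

Multiply each prior by the joint likelihood of the assay result pattern (using 1 − P(present | H) for each absent assay result):
  pegmatite: 0.52 × (1 − 0.82) × 0.07 × 0.76 = 0.0049795
  porphyry copper: 0.09 × (1 − 0.67) × 0.52 × 0.85 = 0.013127
  carbonatite: 0.39 × (1 − 0.10) × 0.68 × 0.62 = 0.14798
Normalizing constant Z = 0.0049795 + 0.013127 + 0.14798 = 0.16609.
P(pegmatite | evidence) = 0.0049795 / 0.16609 ≈ 0.030.

0.030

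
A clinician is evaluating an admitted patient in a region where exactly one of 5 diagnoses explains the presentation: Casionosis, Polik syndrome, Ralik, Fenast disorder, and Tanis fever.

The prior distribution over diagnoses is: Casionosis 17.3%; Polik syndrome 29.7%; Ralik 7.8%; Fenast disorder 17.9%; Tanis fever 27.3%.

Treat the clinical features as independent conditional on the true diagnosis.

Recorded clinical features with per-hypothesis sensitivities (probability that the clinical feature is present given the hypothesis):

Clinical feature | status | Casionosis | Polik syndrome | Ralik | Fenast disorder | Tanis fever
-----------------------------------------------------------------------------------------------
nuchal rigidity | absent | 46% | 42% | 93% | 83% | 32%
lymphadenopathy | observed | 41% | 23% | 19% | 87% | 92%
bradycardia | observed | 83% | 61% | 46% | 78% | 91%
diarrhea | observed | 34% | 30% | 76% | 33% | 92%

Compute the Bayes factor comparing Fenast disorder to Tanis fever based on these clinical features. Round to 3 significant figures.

Take the product of per-clinical feature likelihoods under each hypothesis (using 1 − P(present | H) for each absent clinical feature), then divide.
  Fenast disorder: (1 − 0.83) × 0.87 × 0.78 × 0.33 = 0.038069
  Tanis fever: (1 − 0.32) × 0.92 × 0.91 × 0.92 = 0.52375
Bayes factor = 0.038069 / 0.52375 ≈ 0.0727

0.0727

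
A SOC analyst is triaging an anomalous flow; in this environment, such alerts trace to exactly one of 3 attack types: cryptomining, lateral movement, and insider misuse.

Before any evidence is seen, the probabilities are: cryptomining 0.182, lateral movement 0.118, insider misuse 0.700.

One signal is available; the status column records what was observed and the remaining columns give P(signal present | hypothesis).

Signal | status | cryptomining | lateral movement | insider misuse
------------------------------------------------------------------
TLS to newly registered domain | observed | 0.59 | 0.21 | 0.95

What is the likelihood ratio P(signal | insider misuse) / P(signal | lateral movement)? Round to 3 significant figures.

4.52

Likelihood of this signal under each hypothesis:
  insider misuse: 0.95
  lateral movement: 0.21
Bayes factor = 0.95 / 0.21 ≈ 4.52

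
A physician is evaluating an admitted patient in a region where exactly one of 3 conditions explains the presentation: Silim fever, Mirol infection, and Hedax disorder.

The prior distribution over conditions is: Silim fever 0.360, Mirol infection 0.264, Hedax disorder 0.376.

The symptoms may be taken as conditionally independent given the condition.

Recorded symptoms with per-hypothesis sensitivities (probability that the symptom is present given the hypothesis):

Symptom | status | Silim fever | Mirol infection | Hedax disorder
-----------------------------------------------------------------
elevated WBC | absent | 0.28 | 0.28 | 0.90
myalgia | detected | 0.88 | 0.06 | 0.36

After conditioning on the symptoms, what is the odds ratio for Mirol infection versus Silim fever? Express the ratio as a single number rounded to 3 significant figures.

Unnormalized posterior weight (prior times the symptom likelihoods) for each of the two hypotheses (using 1 − P(present | H) for each absent symptom):
  Mirol infection: 0.264 × (1 − 0.28) × 0.06 = 0.011405
  Silim fever: 0.360 × (1 − 0.28) × 0.88 = 0.2281
Odds(Mirol infection : Silim fever) = 0.011405 / 0.2281 ≈ 0.0500.

0.0500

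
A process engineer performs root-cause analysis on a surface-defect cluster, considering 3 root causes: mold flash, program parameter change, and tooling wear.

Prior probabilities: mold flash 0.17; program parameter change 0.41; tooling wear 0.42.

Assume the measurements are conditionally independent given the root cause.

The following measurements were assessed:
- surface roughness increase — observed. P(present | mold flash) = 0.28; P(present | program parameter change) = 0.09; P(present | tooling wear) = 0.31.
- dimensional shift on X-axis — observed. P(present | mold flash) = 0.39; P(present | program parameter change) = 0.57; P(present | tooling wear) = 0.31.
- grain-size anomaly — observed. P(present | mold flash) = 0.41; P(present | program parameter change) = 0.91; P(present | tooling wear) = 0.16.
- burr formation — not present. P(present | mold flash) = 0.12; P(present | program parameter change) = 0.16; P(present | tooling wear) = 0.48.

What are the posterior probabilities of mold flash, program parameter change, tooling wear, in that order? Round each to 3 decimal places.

0.256, 0.615, 0.128

By Bayes' rule with conditional independence, the unnormalized weight for each hypothesis is prior × ∏ likelihoods (using 1 − P(present | H) for each absent measurement):
  mold flash: 0.17 × 0.28 × 0.39 × 0.41 × (1 − 0.12) = 0.0066979
  program parameter change: 0.41 × 0.09 × 0.57 × 0.91 × (1 − 0.16) = 0.016078
  tooling wear: 0.42 × 0.31 × 0.31 × 0.16 × (1 − 0.48) = 0.0033581
The unnormalized weights sum to 0.026134.
P(mold flash | evidence) = 0.0066979 / 0.026134 ≈ 0.256
P(program parameter change | evidence) = 0.016078 / 0.026134 ≈ 0.615
P(tooling wear | evidence) = 0.0033581 / 0.026134 ≈ 0.128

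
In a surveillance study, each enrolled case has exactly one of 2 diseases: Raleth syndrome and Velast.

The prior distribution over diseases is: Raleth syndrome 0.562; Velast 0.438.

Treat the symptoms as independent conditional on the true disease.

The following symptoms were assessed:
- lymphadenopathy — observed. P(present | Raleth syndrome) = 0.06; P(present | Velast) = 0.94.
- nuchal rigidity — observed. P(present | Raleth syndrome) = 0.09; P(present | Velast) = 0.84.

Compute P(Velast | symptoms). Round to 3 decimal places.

0.991

For each hypothesis, the unnormalized posterior weight is prior × product of the symptom likelihoods:
  Raleth syndrome: 0.562 × 0.06 × 0.09 = 0.0030348
  Velast: 0.438 × 0.94 × 0.84 = 0.34584
The unnormalized weights sum to 0.34888.
P(Velast | evidence) = 0.34584 / 0.34888 ≈ 0.991.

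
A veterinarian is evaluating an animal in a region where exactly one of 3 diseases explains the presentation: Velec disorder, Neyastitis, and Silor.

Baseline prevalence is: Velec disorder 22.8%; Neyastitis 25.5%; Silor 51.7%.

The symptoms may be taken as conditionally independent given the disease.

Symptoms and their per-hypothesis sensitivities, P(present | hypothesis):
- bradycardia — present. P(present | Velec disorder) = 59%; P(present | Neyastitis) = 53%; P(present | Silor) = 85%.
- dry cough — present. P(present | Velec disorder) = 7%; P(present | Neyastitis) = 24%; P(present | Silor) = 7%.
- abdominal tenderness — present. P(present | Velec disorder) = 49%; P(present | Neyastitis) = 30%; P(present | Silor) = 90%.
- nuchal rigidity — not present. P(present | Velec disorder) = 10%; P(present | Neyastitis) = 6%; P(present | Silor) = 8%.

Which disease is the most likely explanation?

Silor

Multiply each prior by the joint likelihood of the symptom pattern (using 1 − P(present | H) for each absent symptom):
  Velec disorder: 0.228 × 0.59 × 0.07 × 0.49 × (1 − 0.10) = 0.0041526
  Neyastitis: 0.255 × 0.53 × 0.24 × 0.30 × (1 − 0.06) = 0.009147
  Silor: 0.517 × 0.85 × 0.07 × 0.90 × (1 − 0.08) = 0.025471
The unnormalized weights sum to 0.03877.
P(Velec disorder | evidence) ≈ 0.0041526 / 0.03877 ≈ 0.107
P(Neyastitis | evidence) ≈ 0.009147 / 0.03877 ≈ 0.236
P(Silor | evidence) ≈ 0.025471 / 0.03877 ≈ 0.657
The largest is 0.657, so Silor is most probable.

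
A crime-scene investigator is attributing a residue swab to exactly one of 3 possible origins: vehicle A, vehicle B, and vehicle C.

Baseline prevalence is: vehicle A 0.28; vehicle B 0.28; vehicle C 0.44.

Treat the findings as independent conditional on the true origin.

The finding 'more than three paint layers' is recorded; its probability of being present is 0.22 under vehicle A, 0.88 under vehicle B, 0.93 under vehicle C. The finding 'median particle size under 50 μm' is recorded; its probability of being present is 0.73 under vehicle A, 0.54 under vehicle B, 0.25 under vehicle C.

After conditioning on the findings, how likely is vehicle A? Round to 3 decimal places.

0.160

Multiply each prior by the joint likelihood of the evidence pattern:
  vehicle A: 0.28 × 0.22 × 0.73 = 0.044968
  vehicle B: 0.28 × 0.88 × 0.54 = 0.13306
  vehicle C: 0.44 × 0.93 × 0.25 = 0.1023
Marginal likelihood of the evidence = 0.28032.
P(vehicle A | evidence) = 0.044968 / 0.28032 ≈ 0.160.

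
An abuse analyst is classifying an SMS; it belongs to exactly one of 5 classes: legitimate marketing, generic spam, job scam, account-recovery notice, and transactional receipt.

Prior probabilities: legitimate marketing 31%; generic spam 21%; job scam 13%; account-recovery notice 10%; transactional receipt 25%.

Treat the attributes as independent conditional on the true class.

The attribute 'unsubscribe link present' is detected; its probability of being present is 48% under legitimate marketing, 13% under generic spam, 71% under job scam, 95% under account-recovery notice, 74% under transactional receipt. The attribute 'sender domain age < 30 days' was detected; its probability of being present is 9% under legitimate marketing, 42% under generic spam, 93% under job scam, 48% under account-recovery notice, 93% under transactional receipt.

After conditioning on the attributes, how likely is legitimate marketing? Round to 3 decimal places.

For each hypothesis, the unnormalized posterior weight is prior × product of the attribute likelihoods:
  legitimate marketing: 0.31 × 0.48 × 0.09 = 0.013392
  generic spam: 0.21 × 0.13 × 0.42 = 0.011466
  job scam: 0.13 × 0.71 × 0.93 = 0.085839
  account-recovery notice: 0.10 × 0.95 × 0.48 = 0.0456
  transactional receipt: 0.25 × 0.74 × 0.93 = 0.17205
The unnormalized weights sum to 0.32835.
P(legitimate marketing | evidence) = 0.013392 / 0.32835 ≈ 0.041.

0.041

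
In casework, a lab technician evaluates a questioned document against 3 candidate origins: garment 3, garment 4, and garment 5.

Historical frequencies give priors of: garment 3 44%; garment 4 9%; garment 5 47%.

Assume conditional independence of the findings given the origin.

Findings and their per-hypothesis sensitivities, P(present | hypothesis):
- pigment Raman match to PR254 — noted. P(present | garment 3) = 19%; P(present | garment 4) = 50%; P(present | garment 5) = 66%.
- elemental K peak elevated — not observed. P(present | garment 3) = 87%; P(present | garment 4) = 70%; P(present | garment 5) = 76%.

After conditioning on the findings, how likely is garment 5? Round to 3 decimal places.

0.753

For each hypothesis, the unnormalized posterior weight is prior × product of the finding likelihoods (using 1 − P(present | H) for each absent finding):
  garment 3: 0.44 × 0.19 × (1 − 0.87) = 0.010868
  garment 4: 0.09 × 0.50 × (1 − 0.70) = 0.0135
  garment 5: 0.47 × 0.66 × (1 − 0.76) = 0.074448
Normalizing constant Z = 0.010868 + 0.0135 + 0.074448 = 0.098816.
P(garment 5 | evidence) = 0.074448 / 0.098816 ≈ 0.753.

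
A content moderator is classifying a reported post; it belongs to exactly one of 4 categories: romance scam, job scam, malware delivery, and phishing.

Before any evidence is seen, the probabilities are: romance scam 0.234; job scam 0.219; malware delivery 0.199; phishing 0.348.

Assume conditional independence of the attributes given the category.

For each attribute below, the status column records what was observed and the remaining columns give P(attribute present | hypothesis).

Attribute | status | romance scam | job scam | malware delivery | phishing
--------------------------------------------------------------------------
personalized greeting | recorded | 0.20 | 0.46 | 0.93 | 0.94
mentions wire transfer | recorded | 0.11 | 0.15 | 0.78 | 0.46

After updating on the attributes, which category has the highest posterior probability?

Multiply each prior by the joint likelihood of the attribute pattern:
  romance scam: 0.234 × 0.20 × 0.11 = 0.005148
  job scam: 0.219 × 0.46 × 0.15 = 0.015111
  malware delivery: 0.199 × 0.93 × 0.78 = 0.14435
  phishing: 0.348 × 0.94 × 0.46 = 0.15048
Normalizing constant Z = 0.005148 + 0.015111 + 0.14435 + 0.15048 = 0.31509.
P(romance scam | evidence) ≈ 0.005148 / 0.31509 ≈ 0.016
P(job scam | evidence) ≈ 0.015111 / 0.31509 ≈ 0.048
P(malware delivery | evidence) ≈ 0.14435 / 0.31509 ≈ 0.458
P(phishing | evidence) ≈ 0.15048 / 0.31509 ≈ 0.478
The largest is 0.478, so phishing is most probable.

phishing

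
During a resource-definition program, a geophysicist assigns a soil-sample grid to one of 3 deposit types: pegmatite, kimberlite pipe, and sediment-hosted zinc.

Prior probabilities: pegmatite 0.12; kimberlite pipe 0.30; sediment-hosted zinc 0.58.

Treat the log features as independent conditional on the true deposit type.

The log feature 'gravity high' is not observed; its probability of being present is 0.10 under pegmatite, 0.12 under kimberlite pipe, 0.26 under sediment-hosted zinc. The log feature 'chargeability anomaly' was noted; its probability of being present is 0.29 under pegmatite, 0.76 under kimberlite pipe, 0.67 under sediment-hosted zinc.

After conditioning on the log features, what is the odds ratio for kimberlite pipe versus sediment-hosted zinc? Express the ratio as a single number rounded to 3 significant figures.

0.698

Posterior odds equal prior odds times the likelihood ratio; only the two competing hypotheses matter (using 1 − P(present | H) for each absent log feature).
  kimberlite pipe: 0.30 × (1 − 0.12) × 0.76 = 0.20064
  sediment-hosted zinc: 0.58 × (1 − 0.26) × 0.67 = 0.28756
Odds(kimberlite pipe : sediment-hosted zinc) = 0.20064 / 0.28756 ≈ 0.698.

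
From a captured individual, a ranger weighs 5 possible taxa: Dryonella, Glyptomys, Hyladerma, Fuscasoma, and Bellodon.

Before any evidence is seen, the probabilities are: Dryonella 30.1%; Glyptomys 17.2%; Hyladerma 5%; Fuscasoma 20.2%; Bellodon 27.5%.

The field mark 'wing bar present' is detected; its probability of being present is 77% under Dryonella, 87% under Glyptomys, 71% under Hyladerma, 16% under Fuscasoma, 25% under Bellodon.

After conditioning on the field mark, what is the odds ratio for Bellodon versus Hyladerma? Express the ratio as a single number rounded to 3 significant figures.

Posterior odds equal prior odds times the likelihood ratio; only the two competing hypotheses matter.
  Bellodon: 0.275 × 0.25 = 0.06875
  Hyladerma: 0.050 × 0.71 = 0.0355
Odds(Bellodon : Hyladerma) = 0.06875 / 0.0355 ≈ 1.94.

1.94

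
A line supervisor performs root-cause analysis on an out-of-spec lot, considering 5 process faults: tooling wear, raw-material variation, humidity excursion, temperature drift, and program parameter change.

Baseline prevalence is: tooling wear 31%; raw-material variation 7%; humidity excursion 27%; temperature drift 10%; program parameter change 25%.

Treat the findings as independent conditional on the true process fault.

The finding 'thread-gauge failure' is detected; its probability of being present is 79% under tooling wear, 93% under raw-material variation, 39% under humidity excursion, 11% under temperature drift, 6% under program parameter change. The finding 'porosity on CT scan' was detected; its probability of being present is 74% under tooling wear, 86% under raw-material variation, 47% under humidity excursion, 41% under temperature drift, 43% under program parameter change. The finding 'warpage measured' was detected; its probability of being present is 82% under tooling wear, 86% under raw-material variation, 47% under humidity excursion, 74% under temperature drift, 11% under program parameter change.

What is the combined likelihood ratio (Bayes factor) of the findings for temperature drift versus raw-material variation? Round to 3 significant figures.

0.0485

The Bayes factor is the ratio of the joint likelihoods of the evidence pattern under the two hypotheses.
  temperature drift: 0.11 × 0.41 × 0.74 = 0.033374
  raw-material variation: 0.93 × 0.86 × 0.86 = 0.68783
Bayes factor = 0.033374 / 0.68783 ≈ 0.0485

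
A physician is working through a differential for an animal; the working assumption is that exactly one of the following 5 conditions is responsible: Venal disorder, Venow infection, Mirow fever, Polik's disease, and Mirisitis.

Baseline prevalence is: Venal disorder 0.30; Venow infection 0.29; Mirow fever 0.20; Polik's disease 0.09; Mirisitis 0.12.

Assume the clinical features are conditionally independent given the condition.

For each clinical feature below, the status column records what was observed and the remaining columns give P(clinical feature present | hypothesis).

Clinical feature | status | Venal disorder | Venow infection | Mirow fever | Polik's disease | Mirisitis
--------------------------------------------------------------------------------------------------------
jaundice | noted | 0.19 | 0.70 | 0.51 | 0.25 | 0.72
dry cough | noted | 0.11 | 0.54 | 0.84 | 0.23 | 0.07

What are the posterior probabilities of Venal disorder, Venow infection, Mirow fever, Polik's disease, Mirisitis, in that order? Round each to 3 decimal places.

0.029, 0.515, 0.403, 0.024, 0.028

By Bayes' rule with conditional independence, the unnormalized weight for each hypothesis is prior × ∏ likelihoods:
  Venal disorder: 0.30 × 0.19 × 0.11 = 0.00627
  Venow infection: 0.29 × 0.70 × 0.54 = 0.10962
  Mirow fever: 0.20 × 0.51 × 0.84 = 0.08568
  Polik's disease: 0.09 × 0.25 × 0.23 = 0.005175
  Mirisitis: 0.12 × 0.72 × 0.07 = 0.006048
Normalizing constant Z = 0.00627 + 0.10962 + 0.08568 + 0.005175 + 0.006048 = 0.21279.
P(Venal disorder | evidence) = 0.00627 / 0.21279 ≈ 0.029
P(Venow infection | evidence) = 0.10962 / 0.21279 ≈ 0.515
P(Mirow fever | evidence) = 0.08568 / 0.21279 ≈ 0.403
P(Polik's disease | evidence) = 0.005175 / 0.21279 ≈ 0.024
P(Mirisitis | evidence) = 0.006048 / 0.21279 ≈ 0.028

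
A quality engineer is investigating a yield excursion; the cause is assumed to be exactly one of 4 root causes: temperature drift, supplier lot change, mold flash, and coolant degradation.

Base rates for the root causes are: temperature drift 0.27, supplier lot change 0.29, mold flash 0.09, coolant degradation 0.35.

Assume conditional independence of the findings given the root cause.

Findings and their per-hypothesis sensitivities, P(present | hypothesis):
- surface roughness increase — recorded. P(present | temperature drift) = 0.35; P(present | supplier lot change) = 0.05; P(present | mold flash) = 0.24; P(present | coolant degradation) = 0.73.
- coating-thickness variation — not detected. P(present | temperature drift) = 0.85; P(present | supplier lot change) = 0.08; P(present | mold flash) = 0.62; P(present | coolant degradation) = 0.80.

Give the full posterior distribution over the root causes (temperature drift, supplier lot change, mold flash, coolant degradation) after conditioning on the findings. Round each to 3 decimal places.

0.163, 0.154, 0.095, 0.589

Multiply each prior by the joint likelihood of the evidence pattern (using 1 − P(present | H) for each absent finding):
  temperature drift: 0.27 × 0.35 × (1 − 0.85) = 0.014175
  supplier lot change: 0.29 × 0.05 × (1 − 0.08) = 0.01334
  mold flash: 0.09 × 0.24 × (1 − 0.62) = 0.008208
  coolant degradation: 0.35 × 0.73 × (1 − 0.80) = 0.0511
Normalizing constant Z = 0.014175 + 0.01334 + 0.008208 + 0.0511 = 0.086823.
P(temperature drift | evidence) = 0.014175 / 0.086823 ≈ 0.163
P(supplier lot change | evidence) = 0.01334 / 0.086823 ≈ 0.154
P(mold flash | evidence) = 0.008208 / 0.086823 ≈ 0.095
P(coolant degradation | evidence) = 0.0511 / 0.086823 ≈ 0.589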